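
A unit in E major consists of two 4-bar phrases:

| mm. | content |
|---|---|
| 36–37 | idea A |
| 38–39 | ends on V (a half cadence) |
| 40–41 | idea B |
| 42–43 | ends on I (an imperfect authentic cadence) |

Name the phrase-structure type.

contrasting period

Phrase 1 ends with a half cadence (weaker) and phrase 2 with an imperfect authentic cadence (stronger): antecedent + consequent = a period.
The two phrases open with different material (A / B), so the period is contrasting.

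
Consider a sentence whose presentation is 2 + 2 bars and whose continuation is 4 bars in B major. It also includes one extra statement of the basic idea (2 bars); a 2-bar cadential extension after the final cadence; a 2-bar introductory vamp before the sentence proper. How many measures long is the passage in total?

14 measures

Basic sentence: 2 + 2 + 4 = 8 bars.
8 (basic form) + 2 (extra statement) + 2 (cadential extension) + 2 (introduction) = 14.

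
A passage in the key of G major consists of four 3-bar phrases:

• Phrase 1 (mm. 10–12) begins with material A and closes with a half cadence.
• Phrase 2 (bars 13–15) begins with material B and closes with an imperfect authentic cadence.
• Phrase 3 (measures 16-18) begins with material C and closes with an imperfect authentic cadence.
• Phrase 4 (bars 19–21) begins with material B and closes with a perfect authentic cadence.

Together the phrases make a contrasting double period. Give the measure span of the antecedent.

measures 10–15

In a double period the first pair of phrases (ending imperfect authentic cadence) is the large antecedent and the second pair (ending perfect authentic cadence) is the large consequent; the antecedent is measures 10–15.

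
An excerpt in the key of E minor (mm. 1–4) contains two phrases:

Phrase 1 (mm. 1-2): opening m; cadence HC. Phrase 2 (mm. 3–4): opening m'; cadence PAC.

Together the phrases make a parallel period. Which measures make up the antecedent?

The phrase ending with the weaker cadence (half cadence) is the antecedent; the one ending more conclusively (perfect authentic cadence) is the consequent. The antecedent is measures 1–2.

measures 1–2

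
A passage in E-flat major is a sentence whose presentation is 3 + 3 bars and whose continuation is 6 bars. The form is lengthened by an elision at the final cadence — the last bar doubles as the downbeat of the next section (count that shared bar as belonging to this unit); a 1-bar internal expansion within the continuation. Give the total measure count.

Basic sentence: 3 + 3 + 6 = 12 bars.
12 (basic form) + 1 (internal expansion) = 13.
The elision shares a bar with the next section but does not change this unit's count.

13 measures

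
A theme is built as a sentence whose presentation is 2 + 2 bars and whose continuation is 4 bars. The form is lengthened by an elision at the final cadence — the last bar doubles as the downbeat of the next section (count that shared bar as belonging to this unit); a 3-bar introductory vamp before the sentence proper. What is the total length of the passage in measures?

11 measures

Basic sentence: 2 + 2 + 4 = 8 bars.
8 (basic form) + 3 (introduction) = 11.
The elision shares a bar with the next section but does not change this unit's count.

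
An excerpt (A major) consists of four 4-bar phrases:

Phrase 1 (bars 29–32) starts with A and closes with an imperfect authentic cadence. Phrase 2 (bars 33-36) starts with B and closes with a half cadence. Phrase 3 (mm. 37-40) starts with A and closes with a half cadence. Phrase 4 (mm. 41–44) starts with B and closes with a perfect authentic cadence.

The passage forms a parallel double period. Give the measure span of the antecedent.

In a double period the first pair of phrases (ending half cadence) is the large antecedent and the second pair (ending perfect authentic cadence) is the large consequent; the antecedent is measures 29–36.

measures 29–36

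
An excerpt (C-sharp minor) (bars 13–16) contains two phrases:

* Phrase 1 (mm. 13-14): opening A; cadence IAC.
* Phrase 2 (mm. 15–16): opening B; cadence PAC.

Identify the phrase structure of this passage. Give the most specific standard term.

Phrase 1 ends with an imperfect authentic cadence (weaker) and phrase 2 with a perfect authentic cadence (stronger): antecedent + consequent = a period.
The two phrases open with different material (A / B), so the period is contrasting.

contrasting period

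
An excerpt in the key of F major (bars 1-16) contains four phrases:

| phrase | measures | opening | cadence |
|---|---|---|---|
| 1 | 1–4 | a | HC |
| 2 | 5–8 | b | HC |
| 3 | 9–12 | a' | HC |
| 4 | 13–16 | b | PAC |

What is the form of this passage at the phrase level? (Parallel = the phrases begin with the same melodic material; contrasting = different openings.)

Four phrases in two halves: the first half (bars 1–8) ends with a half cadence, the second (bars 9–16) with a perfect authentic cadence — a large antecedent–consequent pair, i.e. a double period.
Phrase 3 begins with the same material as phrase 1, making it parallel.

parallel double period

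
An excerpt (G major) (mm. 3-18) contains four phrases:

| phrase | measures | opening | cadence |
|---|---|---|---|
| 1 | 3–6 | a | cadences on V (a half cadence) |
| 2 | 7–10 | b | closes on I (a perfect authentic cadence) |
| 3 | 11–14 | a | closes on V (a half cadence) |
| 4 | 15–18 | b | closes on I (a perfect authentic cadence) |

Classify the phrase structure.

repeated period

The cadence pattern HC–PAC–HC–PAC is weak–strong twice, and phrases 3–4 restate phrases 1–2: a period heard twice, not a double period (which would end weakly at phrase 2).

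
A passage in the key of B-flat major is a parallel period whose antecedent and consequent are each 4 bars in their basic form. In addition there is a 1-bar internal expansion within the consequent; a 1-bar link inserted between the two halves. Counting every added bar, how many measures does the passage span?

Basic parallel period: 4 + 4 = 8 bars.
8 (basic form) + 1 (internal expansion) + 1 (link) = 10.

10 measures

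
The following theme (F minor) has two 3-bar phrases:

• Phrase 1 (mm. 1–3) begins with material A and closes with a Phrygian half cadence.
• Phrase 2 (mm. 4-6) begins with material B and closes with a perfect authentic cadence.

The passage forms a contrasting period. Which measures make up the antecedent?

measures 1–3

The phrase ending with the weaker cadence (Phrygian half cadence) is the antecedent; the one ending more conclusively (perfect authentic cadence) is the consequent. The antecedent is measures 1–3.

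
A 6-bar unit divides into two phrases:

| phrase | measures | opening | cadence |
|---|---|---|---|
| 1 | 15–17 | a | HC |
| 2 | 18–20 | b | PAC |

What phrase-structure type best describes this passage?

Phrase 1 ends with a half cadence (weaker) and phrase 2 with a perfect authentic cadence (stronger): antecedent + consequent = a period.
The two phrases open with different material (a / b), so the period is contrasting.

contrasting period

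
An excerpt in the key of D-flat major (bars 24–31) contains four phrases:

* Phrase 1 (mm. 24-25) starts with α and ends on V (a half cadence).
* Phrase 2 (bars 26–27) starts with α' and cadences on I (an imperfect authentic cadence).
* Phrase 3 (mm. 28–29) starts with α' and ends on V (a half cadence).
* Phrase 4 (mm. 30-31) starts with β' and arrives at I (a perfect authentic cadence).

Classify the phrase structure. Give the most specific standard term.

Four phrases in two halves: the first half (bars 24–27) ends with an imperfect authentic cadence, the second (bars 28-31) with a perfect authentic cadence — a large antecedent–consequent pair, i.e. a double period.
Phrase 3 begins with the same material as phrase 1, making it parallel.

parallel double period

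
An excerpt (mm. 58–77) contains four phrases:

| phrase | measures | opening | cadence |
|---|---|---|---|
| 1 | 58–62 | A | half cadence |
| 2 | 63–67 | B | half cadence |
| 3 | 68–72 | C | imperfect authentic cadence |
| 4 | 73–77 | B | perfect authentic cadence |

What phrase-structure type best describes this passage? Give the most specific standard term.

contrasting double period

Four phrases in two halves: the first half (bars 58–67) ends with a half cadence, the second (measures 68-77) with a perfect authentic cadence — a large antecedent–consequent pair, i.e. a double period.
Phrase 3 begins with different material from phrase 1, making it contrasting.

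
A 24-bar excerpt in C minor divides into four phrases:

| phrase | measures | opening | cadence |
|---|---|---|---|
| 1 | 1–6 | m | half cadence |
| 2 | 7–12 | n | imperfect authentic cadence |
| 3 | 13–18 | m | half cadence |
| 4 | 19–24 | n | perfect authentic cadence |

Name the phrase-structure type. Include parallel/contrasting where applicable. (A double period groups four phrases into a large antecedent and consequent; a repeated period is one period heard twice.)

parallel double period

Four phrases in two halves: the first half (measures 1–12) ends with an imperfect authentic cadence, the second (mm. 13-24) with a perfect authentic cadence — a large antecedent–consequent pair, i.e. a double period.
Phrase 3 begins with the same material as phrase 1, making it parallel.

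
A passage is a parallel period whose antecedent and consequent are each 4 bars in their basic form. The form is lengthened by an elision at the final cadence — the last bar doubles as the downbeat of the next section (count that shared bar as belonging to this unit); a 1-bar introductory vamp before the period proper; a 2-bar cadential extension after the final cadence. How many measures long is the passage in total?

Basic parallel period: 4 + 4 = 8 bars.
8 (basic form) + 1 (introduction) + 2 (cadential extension) = 11.
The elision shares a bar with the next section but does not change this unit's count.

11 measures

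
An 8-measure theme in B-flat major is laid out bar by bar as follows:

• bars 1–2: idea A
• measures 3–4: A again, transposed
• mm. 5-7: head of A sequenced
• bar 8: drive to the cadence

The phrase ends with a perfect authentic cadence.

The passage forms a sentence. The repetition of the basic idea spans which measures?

measures 3–4

The presentation of a sentence is the basic idea (bars 1–2) plus its repetition (bars 3–4); the repetition of the basic idea is therefore bars 3-4.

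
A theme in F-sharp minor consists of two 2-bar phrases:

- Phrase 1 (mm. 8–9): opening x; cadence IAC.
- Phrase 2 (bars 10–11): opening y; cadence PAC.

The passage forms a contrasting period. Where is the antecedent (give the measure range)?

The antecedent is the phrase ending with the weaker cadence (imperfect authentic cadence, phrase 1) and the consequent the one ending more conclusively (perfect authentic cadence, phrase 2); the antecedent is mm. 8–9.

measures 8–9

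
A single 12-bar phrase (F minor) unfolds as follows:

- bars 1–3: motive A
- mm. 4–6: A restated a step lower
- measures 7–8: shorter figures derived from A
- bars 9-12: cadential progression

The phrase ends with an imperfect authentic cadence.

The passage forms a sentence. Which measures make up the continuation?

After the presentation (mm. 1–6), the continuation covers the fragmentation through the cadence: bars 7-12.

measures 7–12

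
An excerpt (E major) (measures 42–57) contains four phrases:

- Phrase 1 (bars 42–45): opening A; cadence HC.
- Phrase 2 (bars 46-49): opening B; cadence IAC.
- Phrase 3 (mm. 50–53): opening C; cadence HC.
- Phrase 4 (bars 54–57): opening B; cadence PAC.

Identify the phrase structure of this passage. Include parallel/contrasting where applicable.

contrasting double period

Four phrases in two halves: the first half (mm. 42–49) ends with an imperfect authentic cadence, the second (mm. 50–57) with a perfect authentic cadence — a large antecedent–consequent pair, i.e. a double period.
Phrase 3 begins with different material from phrase 1, making it contrasting.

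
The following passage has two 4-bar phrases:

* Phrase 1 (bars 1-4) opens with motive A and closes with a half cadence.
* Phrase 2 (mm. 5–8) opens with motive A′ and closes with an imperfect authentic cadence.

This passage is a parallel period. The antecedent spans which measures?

measures 1–4

The antecedent is the phrase ending with the weaker cadence (half cadence, phrase 1) and the consequent the one ending more conclusively (imperfect authentic cadence, phrase 2); the antecedent is mm. 1–4.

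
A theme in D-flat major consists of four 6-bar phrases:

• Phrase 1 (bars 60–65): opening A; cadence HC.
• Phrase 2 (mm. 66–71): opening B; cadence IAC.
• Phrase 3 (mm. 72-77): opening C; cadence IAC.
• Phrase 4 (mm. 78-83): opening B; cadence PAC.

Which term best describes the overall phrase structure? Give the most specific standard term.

Four phrases in two halves: the first half (mm. 60–71) ends with an imperfect authentic cadence, the second (measures 72–83) with a perfect authentic cadence — a large antecedent–consequent pair, i.e. a double period.
Phrase 3 begins with different material from phrase 1, making it contrasting.

contrasting double period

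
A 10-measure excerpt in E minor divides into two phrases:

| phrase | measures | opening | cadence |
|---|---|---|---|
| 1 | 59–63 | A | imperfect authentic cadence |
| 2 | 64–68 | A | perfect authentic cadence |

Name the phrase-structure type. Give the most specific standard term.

Phrase 1 ends with an imperfect authentic cadence (weaker) and phrase 2 with a perfect authentic cadence (stronger): antecedent + consequent = a period.
The two phrases open with the same material (A / A), so the period is parallel.

parallel period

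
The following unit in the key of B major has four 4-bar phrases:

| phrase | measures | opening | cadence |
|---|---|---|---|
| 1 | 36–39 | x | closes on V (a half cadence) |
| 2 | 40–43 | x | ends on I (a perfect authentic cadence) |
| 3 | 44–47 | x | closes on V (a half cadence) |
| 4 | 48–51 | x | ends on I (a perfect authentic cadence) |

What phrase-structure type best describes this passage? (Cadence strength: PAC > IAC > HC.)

The cadence pattern HC–PAC–HC–PAC is weak–strong twice, and phrases 3–4 restate phrases 1–2: a period heard twice, not a double period (which would end weakly at phrase 2).

repeated period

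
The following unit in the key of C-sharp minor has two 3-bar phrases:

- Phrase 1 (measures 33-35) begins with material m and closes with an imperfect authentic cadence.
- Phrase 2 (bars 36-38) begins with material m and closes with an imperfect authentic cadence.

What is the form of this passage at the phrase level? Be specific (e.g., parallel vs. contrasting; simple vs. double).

Both phrases have the same opening (m) and the same cadence (imperfect authentic cadence): the second is a restatement, not a consequent, so this is a repeated phrase rather than a period.

repeated phrase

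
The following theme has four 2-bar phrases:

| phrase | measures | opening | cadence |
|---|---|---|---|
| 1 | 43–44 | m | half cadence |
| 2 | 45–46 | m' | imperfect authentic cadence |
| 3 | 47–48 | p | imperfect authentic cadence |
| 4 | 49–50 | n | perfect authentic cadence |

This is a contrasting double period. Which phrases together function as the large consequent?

In a double period the first pair of phrases (ending imperfect authentic cadence) is the large antecedent and the second pair (ending perfect authentic cadence) is the large consequent; the consequent is phrases 3 and 4.

phrases 3 and 4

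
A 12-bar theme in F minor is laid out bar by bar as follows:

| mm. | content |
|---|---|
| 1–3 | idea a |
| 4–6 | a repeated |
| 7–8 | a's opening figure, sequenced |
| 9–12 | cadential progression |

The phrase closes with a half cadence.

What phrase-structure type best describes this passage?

sentence

Basic idea (mm. 1–3) + its repetition (mm. 4–6) form the presentation; fragmentation and cadence (measures 7-12) form the continuation — the 12-bar whole is a sentence.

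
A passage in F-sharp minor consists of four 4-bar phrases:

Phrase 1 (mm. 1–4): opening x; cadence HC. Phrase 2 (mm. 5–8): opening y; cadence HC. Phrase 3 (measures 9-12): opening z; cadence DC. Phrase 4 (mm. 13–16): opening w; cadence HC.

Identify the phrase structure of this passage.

phrase group

Phrase 4 ends with a half cadence, no stronger than phrase 2's half cadence, so the four phrases do not form a double period; nor do phrases 3–4 duplicate 1–2, so it is not a repeated period. With no phrase reaching a conclusive cadence, the passage is a phrase group.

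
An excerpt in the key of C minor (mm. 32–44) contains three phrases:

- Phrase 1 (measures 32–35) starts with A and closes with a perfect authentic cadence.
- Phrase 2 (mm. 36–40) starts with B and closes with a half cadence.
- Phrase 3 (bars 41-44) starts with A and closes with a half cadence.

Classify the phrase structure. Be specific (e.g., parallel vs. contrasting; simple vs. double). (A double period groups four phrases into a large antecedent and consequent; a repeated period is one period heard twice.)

The final phrase closes with a half cadence, which is not stronger than the preceding half cadence; the 3 phrases lack an overall antecedent–consequent design and so form a phrase group.

phrase group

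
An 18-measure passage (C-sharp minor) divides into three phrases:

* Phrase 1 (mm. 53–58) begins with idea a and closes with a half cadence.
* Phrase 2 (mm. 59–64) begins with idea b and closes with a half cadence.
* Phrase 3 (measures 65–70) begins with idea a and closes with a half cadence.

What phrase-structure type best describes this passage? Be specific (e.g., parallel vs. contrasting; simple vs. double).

The final phrase closes with a half cadence, which is not stronger than the preceding half cadence; the 3 phrases lack an overall antecedent–consequent design and so form a phrase group.

phrase group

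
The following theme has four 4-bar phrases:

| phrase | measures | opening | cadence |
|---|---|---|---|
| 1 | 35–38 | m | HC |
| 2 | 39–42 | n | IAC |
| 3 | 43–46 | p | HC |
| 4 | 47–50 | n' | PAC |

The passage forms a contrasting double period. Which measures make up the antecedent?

measures 35–42

In a double period the four phrases pair into a large antecedent (phrases 1–2, ending imperfect authentic cadence) and a large consequent (phrases 3–4, ending perfect authentic cadence). The antecedent spans mm. 35–42.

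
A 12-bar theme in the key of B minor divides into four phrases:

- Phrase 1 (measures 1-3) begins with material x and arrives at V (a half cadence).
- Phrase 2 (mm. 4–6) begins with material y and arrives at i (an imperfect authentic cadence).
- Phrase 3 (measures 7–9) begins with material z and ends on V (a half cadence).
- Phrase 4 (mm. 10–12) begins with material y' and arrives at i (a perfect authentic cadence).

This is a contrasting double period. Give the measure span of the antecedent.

measures 1–6

In a double period the first pair of phrases (ending imperfect authentic cadence) is the large antecedent and the second pair (ending perfect authentic cadence) is the large consequent; the antecedent is measures 1–6.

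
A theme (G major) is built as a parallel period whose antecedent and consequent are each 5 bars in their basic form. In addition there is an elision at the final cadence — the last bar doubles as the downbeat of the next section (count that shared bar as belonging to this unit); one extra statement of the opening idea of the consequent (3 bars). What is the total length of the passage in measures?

13 measures

Basic parallel period: 5 + 5 = 10 bars.
10 (basic form) + 3 (extra statement) = 13.
The elision shares a bar with the next section but does not change this unit's count.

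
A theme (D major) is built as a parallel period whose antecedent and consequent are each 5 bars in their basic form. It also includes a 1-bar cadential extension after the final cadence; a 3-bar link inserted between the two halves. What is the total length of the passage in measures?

14 measures

Basic parallel period: 5 + 5 = 10 bars.
10 (basic form) + 1 (cadential extension) + 3 (link) = 14.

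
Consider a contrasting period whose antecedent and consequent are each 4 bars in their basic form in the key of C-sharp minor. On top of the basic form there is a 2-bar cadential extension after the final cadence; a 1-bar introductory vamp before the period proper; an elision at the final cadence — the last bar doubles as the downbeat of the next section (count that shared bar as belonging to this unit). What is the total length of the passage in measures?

11 measures

Basic contrasting period: 4 + 4 = 8 bars.
8 (basic form) + 2 (cadential extension) + 1 (introduction) = 11.
The elision shares a bar with the next section but does not change this unit's count.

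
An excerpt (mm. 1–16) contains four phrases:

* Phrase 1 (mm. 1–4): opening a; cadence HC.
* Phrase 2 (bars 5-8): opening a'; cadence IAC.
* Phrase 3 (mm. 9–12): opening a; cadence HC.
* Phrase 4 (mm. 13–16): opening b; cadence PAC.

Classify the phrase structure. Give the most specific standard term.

Four phrases in two halves: the first half (measures 1–8) ends with an imperfect authentic cadence, the second (bars 9–16) with a perfect authentic cadence — a large antecedent–consequent pair, i.e. a double period.
Phrase 3 begins with the same material as phrase 1, making it parallel.

parallel double period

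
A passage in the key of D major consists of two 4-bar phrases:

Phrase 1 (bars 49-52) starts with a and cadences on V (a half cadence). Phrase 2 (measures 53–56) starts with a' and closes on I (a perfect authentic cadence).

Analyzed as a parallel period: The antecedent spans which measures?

measures 49–52

The antecedent is the phrase ending with the weaker cadence (half cadence, phrase 1) and the consequent the one ending more conclusively (perfect authentic cadence, phrase 2); the antecedent is bars 49–52.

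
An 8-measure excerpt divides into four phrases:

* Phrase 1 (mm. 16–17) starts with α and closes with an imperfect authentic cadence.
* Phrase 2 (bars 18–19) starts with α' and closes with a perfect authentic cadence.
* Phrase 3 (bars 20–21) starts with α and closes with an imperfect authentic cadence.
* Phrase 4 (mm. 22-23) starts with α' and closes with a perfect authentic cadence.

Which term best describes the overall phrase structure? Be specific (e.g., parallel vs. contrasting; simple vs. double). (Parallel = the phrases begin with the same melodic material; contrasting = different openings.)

The cadence pattern IAC–PAC–IAC–PAC is weak–strong twice, and phrases 3–4 restate phrases 1–2: a period heard twice, not a double period (which would end weakly at phrase 2).

repeated period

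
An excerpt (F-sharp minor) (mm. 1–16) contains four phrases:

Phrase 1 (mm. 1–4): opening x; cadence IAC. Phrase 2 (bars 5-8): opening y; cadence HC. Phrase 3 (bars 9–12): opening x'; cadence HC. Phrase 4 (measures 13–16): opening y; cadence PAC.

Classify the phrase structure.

parallel double period

Four phrases in two halves: the first half (mm. 1–8) ends with a half cadence, the second (measures 9–16) with a perfect authentic cadence — a large antecedent–consequent pair, i.e. a double period.
Phrase 3 begins with the same material as phrase 1, making it parallel.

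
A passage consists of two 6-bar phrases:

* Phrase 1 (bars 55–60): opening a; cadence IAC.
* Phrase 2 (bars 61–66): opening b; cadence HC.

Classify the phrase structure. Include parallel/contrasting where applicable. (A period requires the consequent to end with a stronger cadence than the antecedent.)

The second phrase closes with a half cadence, which is not stronger than the first phrase's imperfect authentic cadence; without a weak→strong cadential pair there is no antecedent–consequent relationship, so this is a phrase group rather than a period.

phrase group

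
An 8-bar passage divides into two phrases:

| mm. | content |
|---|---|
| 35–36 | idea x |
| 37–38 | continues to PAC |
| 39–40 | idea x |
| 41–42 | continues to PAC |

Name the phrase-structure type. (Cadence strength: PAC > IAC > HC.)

Both phrases have the same opening (x) and the same cadence (perfect authentic cadence): the second is a restatement, not a consequent, so this is a repeated phrase rather than a period.

repeated phrase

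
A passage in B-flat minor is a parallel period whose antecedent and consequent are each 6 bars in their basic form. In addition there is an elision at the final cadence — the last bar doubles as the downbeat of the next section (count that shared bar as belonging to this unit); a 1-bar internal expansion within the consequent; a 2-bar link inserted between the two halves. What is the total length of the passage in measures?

15 measures

Basic parallel period: 6 + 6 = 12 bars.
12 (basic form) + 1 (internal expansion) + 2 (link) = 15.
The elision shares a bar with the next section but does not change this unit's count.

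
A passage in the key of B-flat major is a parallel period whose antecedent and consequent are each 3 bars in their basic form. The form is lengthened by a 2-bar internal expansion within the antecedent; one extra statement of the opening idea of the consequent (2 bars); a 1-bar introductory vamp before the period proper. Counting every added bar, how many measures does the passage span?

Basic parallel period: 3 + 3 = 6 bars.
6 (basic form) + 2 (internal expansion) + 2 (extra statement) + 1 (introduction) = 11.

11 measures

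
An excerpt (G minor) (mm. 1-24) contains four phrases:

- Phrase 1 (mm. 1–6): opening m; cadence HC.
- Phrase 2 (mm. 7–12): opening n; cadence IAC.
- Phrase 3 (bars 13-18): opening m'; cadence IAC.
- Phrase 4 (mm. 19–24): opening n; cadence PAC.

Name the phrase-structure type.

parallel double period

Four phrases in two halves: the first half (bars 1–12) ends with an imperfect authentic cadence, the second (bars 13-24) with a perfect authentic cadence — a large antecedent–consequent pair, i.e. a double period.
Phrase 3 begins with the same material as phrase 1, making it parallel.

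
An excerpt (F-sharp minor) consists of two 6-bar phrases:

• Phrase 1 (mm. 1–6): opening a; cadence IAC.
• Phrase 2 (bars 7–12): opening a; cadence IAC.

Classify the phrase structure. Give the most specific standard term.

Both phrases have the same opening (a) and the same cadence (imperfect authentic cadence): the second is a restatement, not a consequent, so this is a repeated phrase rather than a period.

repeated phrase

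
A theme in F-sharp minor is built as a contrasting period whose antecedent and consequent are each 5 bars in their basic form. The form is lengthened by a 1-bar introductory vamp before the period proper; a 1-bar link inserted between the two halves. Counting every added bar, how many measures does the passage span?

Basic contrasting period: 5 + 5 = 10 bars.
10 (basic form) + 1 (introduction) + 1 (link) = 12.

12 measures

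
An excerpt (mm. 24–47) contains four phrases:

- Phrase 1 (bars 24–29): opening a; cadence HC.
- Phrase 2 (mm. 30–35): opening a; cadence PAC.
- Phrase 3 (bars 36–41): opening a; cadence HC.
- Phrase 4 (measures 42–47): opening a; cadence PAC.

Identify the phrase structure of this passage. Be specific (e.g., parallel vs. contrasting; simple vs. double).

repeated period

The cadence pattern HC–PAC–HC–PAC is weak–strong twice, and phrases 3–4 restate phrases 1–2: a period heard twice, not a double period (which would end weakly at phrase 2).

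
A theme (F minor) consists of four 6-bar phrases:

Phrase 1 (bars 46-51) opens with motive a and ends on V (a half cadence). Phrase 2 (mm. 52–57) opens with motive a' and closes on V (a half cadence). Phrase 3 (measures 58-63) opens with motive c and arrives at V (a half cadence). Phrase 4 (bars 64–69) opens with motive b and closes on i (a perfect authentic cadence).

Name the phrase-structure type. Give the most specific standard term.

contrasting double period

Four phrases in two halves: the first half (measures 46–57) ends with a half cadence, the second (mm. 58-69) with a perfect authentic cadence — a large antecedent–consequent pair, i.e. a double period.
Phrase 3 begins with different material from phrase 1, making it contrasting.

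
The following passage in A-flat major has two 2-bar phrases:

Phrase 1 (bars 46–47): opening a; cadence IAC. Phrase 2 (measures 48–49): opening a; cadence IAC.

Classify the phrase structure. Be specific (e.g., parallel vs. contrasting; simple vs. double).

repeated phrase

Both phrases have the same opening (a) and the same cadence (imperfect authentic cadence): the second is a restatement, not a consequent, so this is a repeated phrase rather than a period.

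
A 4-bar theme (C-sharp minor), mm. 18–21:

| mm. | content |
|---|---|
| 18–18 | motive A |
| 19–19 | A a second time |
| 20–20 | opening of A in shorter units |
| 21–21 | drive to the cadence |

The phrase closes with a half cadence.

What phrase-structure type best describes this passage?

Basic idea (m. 18) + its repetition (m. 19) form the presentation; fragmentation and cadence (mm. 20-21) form the continuation — the 4-bar whole is a sentence.

sentence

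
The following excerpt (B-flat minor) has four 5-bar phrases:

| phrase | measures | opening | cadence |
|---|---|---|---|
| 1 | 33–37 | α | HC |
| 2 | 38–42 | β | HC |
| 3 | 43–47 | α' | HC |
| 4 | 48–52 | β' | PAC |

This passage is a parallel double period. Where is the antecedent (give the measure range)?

measures 33–42

In a double period the four phrases pair into a large antecedent (phrases 1–2, ending half cadence) and a large consequent (phrases 3–4, ending perfect authentic cadence). The antecedent spans measures 33–42.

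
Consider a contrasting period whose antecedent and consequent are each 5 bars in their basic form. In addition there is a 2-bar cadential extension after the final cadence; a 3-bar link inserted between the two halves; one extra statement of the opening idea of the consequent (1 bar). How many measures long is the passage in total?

Basic contrasting period: 5 + 5 = 10 bars.
10 (basic form) + 2 (cadential extension) + 3 (link) + 1 (extra statement) = 16.

16 measures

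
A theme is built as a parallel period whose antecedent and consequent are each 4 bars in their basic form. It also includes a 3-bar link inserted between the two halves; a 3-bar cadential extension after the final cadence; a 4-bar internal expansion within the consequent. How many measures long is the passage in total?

18 measures

Basic parallel period: 4 + 4 = 8 bars.
8 (basic form) + 3 (link) + 3 (cadential extension) + 4 (internal expansion) = 18.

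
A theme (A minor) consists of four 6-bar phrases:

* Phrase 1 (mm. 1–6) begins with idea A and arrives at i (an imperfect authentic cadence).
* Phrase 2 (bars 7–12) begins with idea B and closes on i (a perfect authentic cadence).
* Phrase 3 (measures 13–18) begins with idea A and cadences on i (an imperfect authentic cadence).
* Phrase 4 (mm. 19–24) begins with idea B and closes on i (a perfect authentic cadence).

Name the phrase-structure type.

repeated period

The cadence pattern IAC–PAC–IAC–PAC is weak–strong twice, and phrases 3–4 restate phrases 1–2: a period heard twice, not a double period (which would end weakly at phrase 2).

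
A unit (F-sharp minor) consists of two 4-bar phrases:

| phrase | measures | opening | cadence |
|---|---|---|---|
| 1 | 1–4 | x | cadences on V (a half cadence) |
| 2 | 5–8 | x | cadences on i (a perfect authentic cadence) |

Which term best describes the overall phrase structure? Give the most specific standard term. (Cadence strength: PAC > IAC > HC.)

parallel period

Phrase 1 ends with a half cadence (weaker) and phrase 2 with a perfect authentic cadence (stronger): antecedent + consequent = a period.
The two phrases open with the same material (x / x), so the period is parallel.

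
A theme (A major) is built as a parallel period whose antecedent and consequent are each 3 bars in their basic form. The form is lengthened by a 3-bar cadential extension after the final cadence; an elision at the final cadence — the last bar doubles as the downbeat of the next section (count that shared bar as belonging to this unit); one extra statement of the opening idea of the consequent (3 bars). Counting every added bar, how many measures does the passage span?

12 measures

Basic parallel period: 3 + 3 = 6 bars.
6 (basic form) + 3 (cadential extension) + 3 (extra statement) = 12.
The elision shares a bar with the next section but does not change this unit's count.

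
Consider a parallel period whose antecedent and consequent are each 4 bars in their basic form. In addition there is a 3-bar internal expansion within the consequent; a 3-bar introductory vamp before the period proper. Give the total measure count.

Basic parallel period: 4 + 4 = 8 bars.
8 (basic form) + 3 (internal expansion) + 3 (introduction) = 14.

14 measures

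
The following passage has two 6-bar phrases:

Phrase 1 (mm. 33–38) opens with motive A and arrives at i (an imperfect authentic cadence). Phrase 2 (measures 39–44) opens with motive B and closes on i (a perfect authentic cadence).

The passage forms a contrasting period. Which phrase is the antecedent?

phrase 1

The phrase ending with the weaker cadence (imperfect authentic cadence) is the antecedent; the one ending more conclusively (perfect authentic cadence) is the consequent. The antecedent is phrase 1.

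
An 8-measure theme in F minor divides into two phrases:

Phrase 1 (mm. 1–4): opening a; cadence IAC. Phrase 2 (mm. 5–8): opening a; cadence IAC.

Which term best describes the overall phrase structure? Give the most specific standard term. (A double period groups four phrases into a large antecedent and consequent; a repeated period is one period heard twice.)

Both phrases have the same opening (a) and the same cadence (imperfect authentic cadence): the second is a restatement, not a consequent, so this is a repeated phrase rather than a period.

repeated phrase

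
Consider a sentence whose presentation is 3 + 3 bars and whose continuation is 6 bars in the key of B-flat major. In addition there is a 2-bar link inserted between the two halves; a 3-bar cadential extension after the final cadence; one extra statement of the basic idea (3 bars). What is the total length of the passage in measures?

Basic sentence: 3 + 3 + 6 = 12 bars.
12 (basic form) + 2 (link) + 3 (cadential extension) + 3 (extra statement) = 20.

20 measures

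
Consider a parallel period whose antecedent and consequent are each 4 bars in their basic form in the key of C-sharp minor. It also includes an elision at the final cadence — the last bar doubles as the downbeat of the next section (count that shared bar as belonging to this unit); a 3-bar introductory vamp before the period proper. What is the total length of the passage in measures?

11 measures

Basic parallel period: 4 + 4 = 8 bars.
8 (basic form) + 3 (introduction) = 11.
The elision shares a bar with the next section but does not change this unit's count.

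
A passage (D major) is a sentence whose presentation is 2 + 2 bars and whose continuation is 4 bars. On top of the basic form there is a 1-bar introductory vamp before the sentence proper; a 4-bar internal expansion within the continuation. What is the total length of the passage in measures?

Basic sentence: 2 + 2 + 4 = 8 bars.
8 (basic form) + 1 (introduction) + 4 (internal expansion) = 13.

13 measures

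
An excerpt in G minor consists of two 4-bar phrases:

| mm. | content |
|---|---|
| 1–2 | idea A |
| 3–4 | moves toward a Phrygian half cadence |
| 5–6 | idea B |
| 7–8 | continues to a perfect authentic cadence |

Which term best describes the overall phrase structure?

contrasting period

Phrase 1 ends with a Phrygian half cadence (weaker) and phrase 2 with a perfect authentic cadence (stronger): antecedent + consequent = a period.
The two phrases open with different material (A / B), so the period is contrasting.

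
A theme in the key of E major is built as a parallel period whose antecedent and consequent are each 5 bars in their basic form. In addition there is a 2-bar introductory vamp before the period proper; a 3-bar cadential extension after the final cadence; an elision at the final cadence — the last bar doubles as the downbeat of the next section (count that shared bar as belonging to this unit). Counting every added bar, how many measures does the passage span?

15 measures

Basic parallel period: 5 + 5 = 10 bars.
10 (basic form) + 2 (introduction) + 3 (cadential extension) = 15.
The elision shares a bar with the next section but does not change this unit's count.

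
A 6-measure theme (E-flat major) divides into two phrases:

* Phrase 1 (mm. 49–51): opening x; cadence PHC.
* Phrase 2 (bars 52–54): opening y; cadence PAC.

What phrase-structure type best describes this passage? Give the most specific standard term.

Phrase 1 ends with a Phrygian half cadence (weaker) and phrase 2 with a perfect authentic cadence (stronger): antecedent + consequent = a period.
The two phrases open with different material (x / y), so the period is contrasting.

contrasting period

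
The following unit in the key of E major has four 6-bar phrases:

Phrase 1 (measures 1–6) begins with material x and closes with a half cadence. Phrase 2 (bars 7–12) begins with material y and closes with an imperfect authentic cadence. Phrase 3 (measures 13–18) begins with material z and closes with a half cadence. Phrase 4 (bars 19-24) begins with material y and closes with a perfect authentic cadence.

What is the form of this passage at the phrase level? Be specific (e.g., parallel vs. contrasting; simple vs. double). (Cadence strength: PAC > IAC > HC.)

Four phrases in two halves: the first half (measures 1–12) ends with an imperfect authentic cadence, the second (mm. 13–24) with a perfect authentic cadence — a large antecedent–consequent pair, i.e. a double period.
Phrase 3 begins with different material from phrase 1, making it contrasting.

contrasting double period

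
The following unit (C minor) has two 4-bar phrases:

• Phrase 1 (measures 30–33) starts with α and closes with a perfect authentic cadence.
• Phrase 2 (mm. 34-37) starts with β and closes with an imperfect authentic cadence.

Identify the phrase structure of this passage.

phrase group

The second phrase closes with an imperfect authentic cadence, which is not stronger than the first phrase's perfect authentic cadence; without a weak→strong cadential pair there is no antecedent–consequent relationship, so this is a phrase group rather than a period.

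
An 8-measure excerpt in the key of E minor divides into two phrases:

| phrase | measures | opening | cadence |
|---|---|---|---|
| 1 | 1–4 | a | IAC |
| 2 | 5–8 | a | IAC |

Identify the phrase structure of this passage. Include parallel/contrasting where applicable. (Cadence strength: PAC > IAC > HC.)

repeated phrase

Both phrases have the same opening (a) and the same cadence (imperfect authentic cadence): the second is a restatement, not a consequent, so this is a repeated phrase rather than a period.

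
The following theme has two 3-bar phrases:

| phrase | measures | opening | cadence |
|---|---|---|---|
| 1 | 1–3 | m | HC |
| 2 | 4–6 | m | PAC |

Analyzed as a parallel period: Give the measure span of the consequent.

measures 4–6

The antecedent is the phrase ending with the weaker cadence (half cadence, phrase 1) and the consequent the one ending more conclusively (perfect authentic cadence, phrase 2); the consequent is mm. 4-6.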